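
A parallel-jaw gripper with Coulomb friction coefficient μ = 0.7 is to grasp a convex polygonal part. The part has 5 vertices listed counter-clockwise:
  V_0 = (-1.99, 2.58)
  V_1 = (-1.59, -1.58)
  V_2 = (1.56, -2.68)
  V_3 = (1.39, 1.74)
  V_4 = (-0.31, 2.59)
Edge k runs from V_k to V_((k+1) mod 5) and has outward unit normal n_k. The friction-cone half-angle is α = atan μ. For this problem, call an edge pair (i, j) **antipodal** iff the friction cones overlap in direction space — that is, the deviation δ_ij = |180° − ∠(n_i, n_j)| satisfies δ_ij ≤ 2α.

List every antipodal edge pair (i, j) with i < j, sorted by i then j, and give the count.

α = atan 0.7 = 34.99°;  2α = 69.98°
n_0 = (-0.9954, -0.0957)
n_1 = (-0.3297, -0.9441)
n_2 = (+0.9993, +0.0384)
n_3 = (+0.4472, +0.8944)
n_4 = (-0.0060, +1.0000)
  (0,1): δ = 114.74°  ·
  (0,2): δ = 3.29°  ✓
  (0,3): δ = 57.94°  ✓
  (0,4): δ = 84.85°  ·
  (1,2): δ = 68.55°  ✓
  (1,3): δ = 7.32°  ✓
  (1,4): δ = 19.59°  ✓
  (2,3): δ = 118.77°  ·
  (2,4): δ = 91.86°  ·
  (3,4): δ = 153.09°  ·
antipodal pairs: 5

count = 5; pairs: (0,2), (0,3), (1,2), (1,3), (1,4)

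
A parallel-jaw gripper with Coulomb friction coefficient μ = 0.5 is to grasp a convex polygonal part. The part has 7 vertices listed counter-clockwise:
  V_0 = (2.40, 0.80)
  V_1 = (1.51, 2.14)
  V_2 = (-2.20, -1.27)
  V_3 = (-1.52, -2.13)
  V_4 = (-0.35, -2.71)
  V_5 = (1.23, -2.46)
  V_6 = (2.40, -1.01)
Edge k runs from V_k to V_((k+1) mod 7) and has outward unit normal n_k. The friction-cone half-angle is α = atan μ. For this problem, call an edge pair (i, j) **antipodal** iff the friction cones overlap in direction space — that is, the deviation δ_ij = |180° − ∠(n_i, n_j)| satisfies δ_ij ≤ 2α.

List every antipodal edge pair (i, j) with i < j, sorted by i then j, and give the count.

α = atan 0.5 = 26.57°;  2α = 53.13°
n_0 = (+0.8330, +0.5533)
n_1 = (-0.6767, +0.7362)
n_2 = (-0.7844, -0.6202)
n_3 = (-0.4441, -0.8960)
n_4 = (+0.1563, -0.9877)
n_5 = (+0.7782, -0.6280)
n_6 = (+1.0000, -0.0000)
  (0,1): δ = 81.00°  ·
  (0,2): δ = 4.74°  ✓
  (0,3): δ = 30.04°  ✓
  (0,4): δ = 65.40°  ·
  (0,5): δ = 107.51°  ·
  (0,6): δ = 146.41°  ·
  (1,2): δ = 94.25°  ·
  (1,3): δ = 68.96°  ·
  (1,4): δ = 33.60°  ✓
  (1,5): δ = 8.51°  ✓
  (1,6): δ = 47.41°  ✓
  (2,3): δ = 154.70°  ·
  (2,4): δ = 119.34°  ·
  (2,5): δ = 77.23°  ·
  (2,6): δ = 38.33°  ✓
  (3,4): δ = 144.64°  ·
  (3,5): δ = 102.53°  ·
  (3,6): δ = 63.63°  ·
  (4,5): δ = 137.89°  ·
  (4,6): δ = 98.99°  ·
  (5,6): δ = 141.10°  ·
antipodal pairs: 6

count = 6; pairs: (0,2), (0,3), (1,4), (1,5), (1,6), (2,6)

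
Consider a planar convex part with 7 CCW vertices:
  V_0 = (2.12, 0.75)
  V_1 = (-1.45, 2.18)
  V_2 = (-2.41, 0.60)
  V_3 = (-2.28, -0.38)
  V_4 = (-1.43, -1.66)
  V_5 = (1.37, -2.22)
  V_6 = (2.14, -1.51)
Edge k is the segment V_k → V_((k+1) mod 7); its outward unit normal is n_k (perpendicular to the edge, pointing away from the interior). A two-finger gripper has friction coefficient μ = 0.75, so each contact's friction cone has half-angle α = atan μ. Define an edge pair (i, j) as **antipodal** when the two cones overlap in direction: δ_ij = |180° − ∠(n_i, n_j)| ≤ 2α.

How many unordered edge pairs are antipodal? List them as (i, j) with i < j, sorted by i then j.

α = atan 0.75 = 36.87°;  2α = 73.74°
n_0 = (+0.3718, +0.9283)
n_1 = (-0.8546, +0.5193)
n_2 = (-0.9913, -0.1315)
n_3 = (-0.8331, -0.5532)
n_4 = (-0.1961, -0.9806)
n_5 = (+0.6779, -0.7352)
n_6 = (+1.0000, +0.0088)
  (0,1): δ = 99.45°  ·
  (0,2): δ = 60.61°  ✓
  (0,3): δ = 34.58°  ✓
  (0,4): δ = 10.52°  ✓
  (0,5): δ = 64.51°  ✓
  (0,6): δ = 112.34°  ·
  (1,2): δ = 141.16°  ·
  (1,3): δ = 115.13°  ·
  (1,4): δ = 70.03°  ✓
  (1,5): δ = 16.04°  ✓
  (1,6): δ = 31.79°  ✓
  (2,3): δ = 153.97°  ·
  (2,4): δ = 108.87°  ·
  (2,5): δ = 54.88°  ✓
  (2,6): δ = 7.05°  ✓
  (3,4): δ = 134.90°  ·
  (3,5): δ = 80.91°  ·
  (3,6): δ = 33.08°  ✓
  (4,5): δ = 126.01°  ·
  (4,6): δ = 78.18°  ·
  (5,6): δ = 132.17°  ·
antipodal pairs: 10

count = 10; pairs: (0,2), (0,3), (0,4), (0,5), (1,4), (1,5), (1,6), (2,5), (2,6), (3,6)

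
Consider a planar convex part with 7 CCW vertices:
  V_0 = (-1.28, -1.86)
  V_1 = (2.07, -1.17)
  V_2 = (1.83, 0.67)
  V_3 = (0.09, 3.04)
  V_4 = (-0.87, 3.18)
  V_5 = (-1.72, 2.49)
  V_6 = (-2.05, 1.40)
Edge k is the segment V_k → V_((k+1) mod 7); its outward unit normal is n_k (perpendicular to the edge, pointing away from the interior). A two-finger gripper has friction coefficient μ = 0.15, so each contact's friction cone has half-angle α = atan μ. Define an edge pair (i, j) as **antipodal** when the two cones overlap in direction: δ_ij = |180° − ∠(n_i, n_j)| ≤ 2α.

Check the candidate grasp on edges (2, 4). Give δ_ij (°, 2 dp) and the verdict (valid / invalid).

α = atan 0.15 = 8.53°;  2α = 17.06°
edge 2: e_2 = (-1.74, +2.37);  n_2 = (+0.8061, +0.5918)
edge 4: e_4 = (-0.85, -0.69);  n_4 = (-0.6302, +0.7764)
∠(n_2, n_4) = 92.78°
δ = |180° − 92.78°| = 87.22°
87.22° > 2α = 17.06°  →  invalid

δ = 87.22°, invalid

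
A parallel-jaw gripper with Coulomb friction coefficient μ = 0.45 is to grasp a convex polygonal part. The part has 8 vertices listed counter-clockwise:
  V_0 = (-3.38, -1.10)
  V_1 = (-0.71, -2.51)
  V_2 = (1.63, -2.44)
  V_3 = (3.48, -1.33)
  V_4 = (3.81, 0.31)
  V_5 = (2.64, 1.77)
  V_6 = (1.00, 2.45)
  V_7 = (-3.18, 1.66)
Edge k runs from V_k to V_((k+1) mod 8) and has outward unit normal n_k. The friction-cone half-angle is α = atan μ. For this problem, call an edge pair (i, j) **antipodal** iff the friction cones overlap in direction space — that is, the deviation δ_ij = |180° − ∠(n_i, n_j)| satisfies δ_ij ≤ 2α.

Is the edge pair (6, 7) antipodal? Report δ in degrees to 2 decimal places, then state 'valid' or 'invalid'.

δ = 104.85°, invalid

α = atan 0.45 = 24.23°;  2α = 48.46°
edge 6: e_6 = (-4.18, -0.79);  n_6 = (-0.1857, +0.9826)
edge 7: e_7 = (-0.20, -2.76);  n_7 = (-0.9974, +0.0723)
∠(n_6, n_7) = 75.15°
δ = |180° − 75.15°| = 104.85°
104.85° > 2α = 48.46°  →  invalid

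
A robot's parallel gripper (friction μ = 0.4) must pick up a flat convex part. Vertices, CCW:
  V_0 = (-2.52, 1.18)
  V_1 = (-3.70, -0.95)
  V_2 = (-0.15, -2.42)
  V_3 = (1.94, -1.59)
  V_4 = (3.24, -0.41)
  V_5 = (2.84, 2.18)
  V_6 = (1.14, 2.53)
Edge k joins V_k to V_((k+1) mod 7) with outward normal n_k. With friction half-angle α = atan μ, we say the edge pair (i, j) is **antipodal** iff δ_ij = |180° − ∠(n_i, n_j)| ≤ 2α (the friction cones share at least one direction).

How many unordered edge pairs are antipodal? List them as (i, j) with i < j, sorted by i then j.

α = atan 0.4 = 21.80°;  2α = 43.60°
n_0 = (-0.8747, +0.4846)
n_1 = (-0.3826, -0.9239)
n_2 = (+0.3691, -0.9294)
n_3 = (+0.6721, -0.7405)
n_4 = (+0.9883, +0.1526)
n_5 = (+0.2017, +0.9795)
n_6 = (-0.3461, +0.9382)
  (0,1): δ = 83.51°  ·
  (0,2): δ = 39.35°  ✓
  (0,3): δ = 18.78°  ✓
  (0,4): δ = 37.77°  ✓
  (0,5): δ = 107.35°  ·
  (0,6): δ = 139.23°  ·
  (1,2): δ = 135.85°  ·
  (1,3): δ = 115.28°  ·
  (1,4): δ = 58.73°  ·
  (1,5): δ = 10.86°  ✓
  (1,6): δ = 42.74°  ✓
  (2,3): δ = 159.43°  ·
  (2,4): δ = 102.88°  ·
  (2,5): δ = 33.29°  ✓
  (2,6): δ = 1.41°  ✓
  (3,4): δ = 123.45°  ·
  (3,5): δ = 53.86°  ·
  (3,6): δ = 21.98°  ✓
  (4,5): δ = 110.41°  ·
  (4,6): δ = 78.53°  ·
  (5,6): δ = 148.12°  ·
antipodal pairs: 8

count = 8; pairs: (0,2), (0,3), (0,4), (1,5), (1,6), (2,5), (2,6), (3,6)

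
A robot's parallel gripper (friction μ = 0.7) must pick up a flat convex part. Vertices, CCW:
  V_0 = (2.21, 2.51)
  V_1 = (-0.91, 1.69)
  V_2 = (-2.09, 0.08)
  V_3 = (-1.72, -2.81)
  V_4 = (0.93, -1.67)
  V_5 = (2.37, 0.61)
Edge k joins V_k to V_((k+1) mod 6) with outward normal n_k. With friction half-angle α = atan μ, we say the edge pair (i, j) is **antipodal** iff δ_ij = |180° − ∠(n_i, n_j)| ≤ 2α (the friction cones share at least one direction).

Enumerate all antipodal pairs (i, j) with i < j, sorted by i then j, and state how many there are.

α = atan 0.7 = 34.99°;  2α = 69.98°
n_0 = (-0.2542, +0.9672)
n_1 = (-0.8066, +0.5911)
n_2 = (-0.9919, -0.1270)
n_3 = (+0.3952, -0.9186)
n_4 = (+0.8455, -0.5340)
n_5 = (+0.9965, +0.0839)
  (0,1): δ = 140.96°  ·
  (0,2): δ = 97.43°  ·
  (0,3): δ = 8.55°  ✓
  (0,4): δ = 43.00°  ✓
  (0,5): δ = 80.09°  ·
  (1,2): δ = 136.47°  ·
  (1,3): δ = 30.48°  ✓
  (1,4): δ = 3.96°  ✓
  (1,5): δ = 41.05°  ✓
  (2,3): δ = 74.02°  ·
  (2,4): δ = 39.57°  ✓
  (2,5): δ = 2.48°  ✓
  (3,4): δ = 145.55°  ·
  (3,5): δ = 108.46°  ·
  (4,5): δ = 142.91°  ·
antipodal pairs: 7

count = 7; pairs: (0,3), (0,4), (1,3), (1,4), (1,5), (2,4), (2,5)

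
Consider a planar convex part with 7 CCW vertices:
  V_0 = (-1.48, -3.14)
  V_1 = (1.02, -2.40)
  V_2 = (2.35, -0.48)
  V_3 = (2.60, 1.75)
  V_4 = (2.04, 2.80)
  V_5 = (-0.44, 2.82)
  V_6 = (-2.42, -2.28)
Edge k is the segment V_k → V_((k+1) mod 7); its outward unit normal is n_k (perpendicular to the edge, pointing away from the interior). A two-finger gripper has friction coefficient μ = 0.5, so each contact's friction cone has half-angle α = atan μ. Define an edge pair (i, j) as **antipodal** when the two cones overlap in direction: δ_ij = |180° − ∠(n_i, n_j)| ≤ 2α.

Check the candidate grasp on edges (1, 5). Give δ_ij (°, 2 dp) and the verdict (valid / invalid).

α = atan 0.5 = 26.57°;  2α = 53.13°
edge 1: e_1 = (+1.33, +1.92);  n_1 = (+0.8220, -0.5694)
edge 5: e_5 = (-1.98, -5.10);  n_5 = (-0.9322, +0.3619)
∠(n_1, n_5) = 166.51°
δ = |180° − 166.51°| = 13.49°
13.49° ≤ 2α = 53.13°  →  valid

δ = 13.49°, valid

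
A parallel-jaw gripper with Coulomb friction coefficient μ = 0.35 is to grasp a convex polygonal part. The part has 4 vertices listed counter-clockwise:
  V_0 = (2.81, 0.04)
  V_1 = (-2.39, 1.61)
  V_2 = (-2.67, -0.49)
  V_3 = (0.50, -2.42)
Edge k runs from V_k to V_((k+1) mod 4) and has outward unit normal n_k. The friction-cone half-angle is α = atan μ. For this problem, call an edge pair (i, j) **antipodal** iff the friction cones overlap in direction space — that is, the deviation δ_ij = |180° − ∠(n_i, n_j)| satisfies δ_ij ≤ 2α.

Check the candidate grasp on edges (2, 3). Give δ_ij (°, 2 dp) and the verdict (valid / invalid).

δ = 101.86°, invalid

α = atan 0.35 = 19.29°;  2α = 38.58°
edge 2: e_2 = (+3.17, -1.93);  n_2 = (-0.5200, -0.8541)
edge 3: e_3 = (+2.31, +2.46);  n_3 = (+0.7290, -0.6845)
∠(n_2, n_3) = 78.14°
δ = |180° − 78.14°| = 101.86°
101.86° > 2α = 38.58°  →  invalid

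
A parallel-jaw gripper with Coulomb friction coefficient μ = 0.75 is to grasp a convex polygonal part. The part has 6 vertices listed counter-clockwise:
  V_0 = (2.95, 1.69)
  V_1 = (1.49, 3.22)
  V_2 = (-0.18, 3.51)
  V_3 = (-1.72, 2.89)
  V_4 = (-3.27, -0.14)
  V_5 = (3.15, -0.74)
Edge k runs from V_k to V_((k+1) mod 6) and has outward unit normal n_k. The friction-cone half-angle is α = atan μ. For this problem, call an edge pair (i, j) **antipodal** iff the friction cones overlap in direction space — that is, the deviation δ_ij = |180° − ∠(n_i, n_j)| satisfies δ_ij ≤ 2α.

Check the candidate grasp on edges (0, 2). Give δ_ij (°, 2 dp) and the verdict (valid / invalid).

δ = 111.73°, invalid

α = atan 0.75 = 36.87°;  2α = 73.74°
edge 0: e_0 = (-1.46, +1.53);  n_0 = (+0.7235, +0.6904)
edge 2: e_2 = (-1.54, -0.62);  n_2 = (-0.3735, +0.9276)
∠(n_0, n_2) = 68.27°
δ = |180° − 68.27°| = 111.73°
111.73° > 2α = 73.74°  →  invalid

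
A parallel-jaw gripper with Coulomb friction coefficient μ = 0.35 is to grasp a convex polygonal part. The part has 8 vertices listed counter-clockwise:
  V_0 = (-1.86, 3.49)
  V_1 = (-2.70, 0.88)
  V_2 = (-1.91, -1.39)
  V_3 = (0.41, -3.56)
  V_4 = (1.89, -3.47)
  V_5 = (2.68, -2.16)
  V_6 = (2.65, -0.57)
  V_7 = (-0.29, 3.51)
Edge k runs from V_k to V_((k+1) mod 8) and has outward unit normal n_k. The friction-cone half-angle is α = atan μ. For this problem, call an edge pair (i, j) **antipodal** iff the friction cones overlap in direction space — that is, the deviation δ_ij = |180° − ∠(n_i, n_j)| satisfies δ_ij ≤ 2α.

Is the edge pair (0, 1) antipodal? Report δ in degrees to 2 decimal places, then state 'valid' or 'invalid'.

α = atan 0.35 = 19.29°;  2α = 38.58°
edge 0: e_0 = (-0.84, -2.61);  n_0 = (-0.9519, +0.3064)
edge 1: e_1 = (+0.79, -2.27);  n_1 = (-0.9444, -0.3287)
∠(n_0, n_1) = 37.03°
δ = |180° − 37.03°| = 142.97°
142.97° > 2α = 38.58°  →  invalid

δ = 142.97°, invalid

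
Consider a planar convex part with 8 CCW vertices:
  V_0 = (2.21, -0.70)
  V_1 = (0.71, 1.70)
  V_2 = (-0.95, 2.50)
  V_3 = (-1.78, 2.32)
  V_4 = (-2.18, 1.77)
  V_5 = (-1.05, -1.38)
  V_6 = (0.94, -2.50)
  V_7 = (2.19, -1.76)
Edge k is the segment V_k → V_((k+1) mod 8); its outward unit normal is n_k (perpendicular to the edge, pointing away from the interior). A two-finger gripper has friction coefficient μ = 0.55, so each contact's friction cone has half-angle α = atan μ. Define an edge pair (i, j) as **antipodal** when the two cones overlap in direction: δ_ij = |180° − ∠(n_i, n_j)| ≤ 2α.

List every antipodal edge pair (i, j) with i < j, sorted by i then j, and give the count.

α = atan 0.55 = 28.81°;  2α = 57.62°
n_0 = (+0.8480, +0.5300)
n_1 = (+0.4341, +0.9008)
n_2 = (-0.2119, +0.9773)
n_3 = (-0.8087, +0.5882)
n_4 = (-0.9413, -0.3377)
n_5 = (-0.4905, -0.8715)
n_6 = (+0.5094, -0.8605)
n_7 = (+0.9998, -0.0189)
  (0,1): δ = 147.74°  ·
  (0,2): δ = 109.77°  ·
  (0,3): δ = 68.03°  ·
  (0,4): δ = 12.27°  ✓
  (0,5): δ = 28.62°  ✓
  (0,6): δ = 88.62°  ·
  (0,7): δ = 146.91°  ·
  (1,2): δ = 142.03°  ·
  (1,3): δ = 100.30°  ·
  (1,4): δ = 44.53°  ✓
  (1,5): δ = 3.64°  ✓
  (1,6): δ = 56.36°  ✓
  (1,7): δ = 114.65°  ·
  (2,3): δ = 138.26°  ·
  (2,4): δ = 82.50°  ·
  (2,5): δ = 41.61°  ✓
  (2,6): δ = 18.39°  ✓
  (2,7): δ = 76.68°  ·
  (3,4): δ = 124.24°  ·
  (3,5): δ = 83.34°  ·
  (3,6): δ = 23.35°  ✓
  (3,7): δ = 34.95°  ✓
  (4,5): δ = 139.11°  ·
  (4,6): δ = 79.11°  ·
  (4,7): δ = 20.82°  ✓
  (5,6): δ = 120.00°  ·
  (5,7): δ = 61.71°  ·
  (6,7): δ = 121.71°  ·
antipodal pairs: 10

count = 10; pairs: (0,4), (0,5), (1,4), (1,5), (1,6), (2,5), (2,6), (3,6), (3,7), (4,7)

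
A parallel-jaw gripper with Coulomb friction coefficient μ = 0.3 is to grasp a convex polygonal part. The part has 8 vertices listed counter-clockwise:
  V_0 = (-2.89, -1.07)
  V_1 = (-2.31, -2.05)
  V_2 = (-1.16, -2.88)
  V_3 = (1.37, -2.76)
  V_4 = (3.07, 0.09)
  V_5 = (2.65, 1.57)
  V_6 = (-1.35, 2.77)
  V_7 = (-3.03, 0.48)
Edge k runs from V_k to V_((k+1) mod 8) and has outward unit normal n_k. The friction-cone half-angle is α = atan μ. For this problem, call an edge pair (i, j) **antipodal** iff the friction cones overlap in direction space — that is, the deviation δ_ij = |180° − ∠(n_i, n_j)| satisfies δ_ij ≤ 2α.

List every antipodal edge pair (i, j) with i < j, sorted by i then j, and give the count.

count = 5; pairs: (0,4), (1,5), (2,5), (3,6), (4,7)

α = atan 0.3 = 16.70°;  2α = 33.40°
n_0 = (-0.8606, -0.5093)
n_1 = (-0.5852, -0.8109)
n_2 = (+0.0474, -0.9989)
n_3 = (+0.8588, -0.5123)
n_4 = (+0.9620, +0.2730)
n_5 = (+0.2873, +0.9578)
n_6 = (-0.8063, +0.5915)
n_7 = (-0.9959, -0.0900)
  (0,1): δ = 156.44°  ·
  (0,2): δ = 117.90°  ·
  (0,3): δ = 61.43°  ·
  (0,4): δ = 14.78°  ✓
  (0,5): δ = 42.68°  ·
  (0,6): δ = 113.12°  ·
  (0,7): δ = 154.54°  ·
  (1,2): δ = 141.46°  ·
  (1,3): δ = 85.00°  ·
  (1,4): δ = 38.34°  ·
  (1,5): δ = 19.12°  ✓
  (1,6): δ = 89.55°  ·
  (1,7): δ = 130.98°  ·
  (2,3): δ = 123.53°  ·
  (2,4): δ = 76.87°  ·
  (2,5): δ = 19.41°  ✓
  (2,6): δ = 51.02°  ·
  (2,7): δ = 92.45°  ·
  (3,4): δ = 133.34°  ·
  (3,5): δ = 75.88°  ·
  (3,6): δ = 5.45°  ✓
  (3,7): δ = 35.98°  ·
  (4,5): δ = 122.54°  ·
  (4,6): δ = 52.11°  ·
  (4,7): δ = 10.68°  ✓
  (5,6): δ = 109.57°  ·
  (5,7): δ = 68.14°  ·
  (6,7): δ = 138.57°  ·
antipodal pairs: 5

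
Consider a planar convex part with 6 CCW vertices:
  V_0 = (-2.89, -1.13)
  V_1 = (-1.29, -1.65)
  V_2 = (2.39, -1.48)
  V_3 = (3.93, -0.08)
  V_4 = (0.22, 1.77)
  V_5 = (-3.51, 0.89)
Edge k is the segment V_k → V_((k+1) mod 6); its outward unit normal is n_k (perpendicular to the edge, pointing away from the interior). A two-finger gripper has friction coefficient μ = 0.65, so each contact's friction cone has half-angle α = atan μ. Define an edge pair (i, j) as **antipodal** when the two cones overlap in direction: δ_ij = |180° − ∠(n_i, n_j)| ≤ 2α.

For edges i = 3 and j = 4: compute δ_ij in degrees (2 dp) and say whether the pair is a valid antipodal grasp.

α = atan 0.65 = 33.02°;  2α = 66.05°
edge 3: e_3 = (-3.71, +1.85);  n_3 = (+0.4462, +0.8949)
edge 4: e_4 = (-3.73, -0.88);  n_4 = (-0.2296, +0.9733)
∠(n_3, n_4) = 39.78°
δ = |180° − 39.78°| = 140.22°
140.22° > 2α = 66.05°  →  invalid

δ = 140.22°, invalid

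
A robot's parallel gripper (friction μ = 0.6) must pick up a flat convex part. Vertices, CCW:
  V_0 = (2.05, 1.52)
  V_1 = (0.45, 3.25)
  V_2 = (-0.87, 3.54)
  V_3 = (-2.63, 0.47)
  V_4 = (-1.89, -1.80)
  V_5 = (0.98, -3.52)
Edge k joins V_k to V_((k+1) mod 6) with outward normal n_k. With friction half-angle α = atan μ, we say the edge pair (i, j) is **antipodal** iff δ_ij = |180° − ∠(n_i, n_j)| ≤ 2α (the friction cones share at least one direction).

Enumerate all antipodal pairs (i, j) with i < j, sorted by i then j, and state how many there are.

count = 6; pairs: (0,3), (0,4), (1,3), (1,4), (2,5), (3,5)

α = atan 0.6 = 30.96°;  2α = 61.93°
n_0 = (+0.7342, +0.6790)
n_1 = (+0.2146, +0.9767)
n_2 = (-0.8675, +0.4974)
n_3 = (-0.9508, -0.3099)
n_4 = (-0.5141, -0.8578)
n_5 = (+0.9782, -0.2077)
  (0,1): δ = 145.16°  ·
  (0,2): δ = 72.59°  ·
  (0,3): δ = 24.71°  ✓
  (0,4): δ = 16.30°  ✓
  (0,5): δ = 125.25°  ·
  (1,2): δ = 107.43°  ·
  (1,3): δ = 59.55°  ✓
  (1,4): δ = 18.54°  ✓
  (1,5): δ = 90.40°  ·
  (2,3): δ = 132.12°  ·
  (2,4): δ = 91.11°  ·
  (2,5): δ = 17.84°  ✓
  (3,4): δ = 138.99°  ·
  (3,5): δ = 30.04°  ✓
  (4,5): δ = 71.05°  ·
antipodal pairs: 6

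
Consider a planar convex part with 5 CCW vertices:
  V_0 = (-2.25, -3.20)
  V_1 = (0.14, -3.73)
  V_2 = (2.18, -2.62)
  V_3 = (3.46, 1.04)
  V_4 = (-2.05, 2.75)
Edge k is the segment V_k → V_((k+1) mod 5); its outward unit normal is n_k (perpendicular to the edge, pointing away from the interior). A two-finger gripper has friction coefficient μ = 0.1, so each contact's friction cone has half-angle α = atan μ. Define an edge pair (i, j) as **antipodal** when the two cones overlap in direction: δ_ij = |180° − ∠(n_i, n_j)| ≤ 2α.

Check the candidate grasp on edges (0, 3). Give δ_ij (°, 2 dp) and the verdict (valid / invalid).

δ = 4.74°, valid

α = atan 0.1 = 5.71°;  2α = 11.42°
edge 0: e_0 = (+2.39, -0.53);  n_0 = (-0.2165, -0.9763)
edge 3: e_3 = (-5.51, +1.71);  n_3 = (+0.2964, +0.9551)
∠(n_0, n_3) = 175.26°
δ = |180° − 175.26°| = 4.74°
4.74° ≤ 2α = 11.42°  →  valid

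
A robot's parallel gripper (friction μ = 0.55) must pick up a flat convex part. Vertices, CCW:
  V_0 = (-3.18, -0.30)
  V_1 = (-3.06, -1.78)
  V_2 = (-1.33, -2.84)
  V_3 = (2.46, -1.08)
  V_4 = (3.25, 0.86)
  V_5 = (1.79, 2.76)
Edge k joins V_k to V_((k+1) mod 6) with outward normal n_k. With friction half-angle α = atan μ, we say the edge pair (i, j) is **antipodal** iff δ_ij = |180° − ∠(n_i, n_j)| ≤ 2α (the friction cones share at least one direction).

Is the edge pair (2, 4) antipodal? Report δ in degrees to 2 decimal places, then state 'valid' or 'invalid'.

α = atan 0.55 = 28.81°;  2α = 57.62°
edge 2: e_2 = (+3.79, +1.76);  n_2 = (+0.4212, -0.9070)
edge 4: e_4 = (-1.46, +1.90);  n_4 = (+0.7929, +0.6093)
∠(n_2, n_4) = 102.63°
δ = |180° − 102.63°| = 77.37°
77.37° > 2α = 57.62°  →  invalid

δ = 77.37°, invalid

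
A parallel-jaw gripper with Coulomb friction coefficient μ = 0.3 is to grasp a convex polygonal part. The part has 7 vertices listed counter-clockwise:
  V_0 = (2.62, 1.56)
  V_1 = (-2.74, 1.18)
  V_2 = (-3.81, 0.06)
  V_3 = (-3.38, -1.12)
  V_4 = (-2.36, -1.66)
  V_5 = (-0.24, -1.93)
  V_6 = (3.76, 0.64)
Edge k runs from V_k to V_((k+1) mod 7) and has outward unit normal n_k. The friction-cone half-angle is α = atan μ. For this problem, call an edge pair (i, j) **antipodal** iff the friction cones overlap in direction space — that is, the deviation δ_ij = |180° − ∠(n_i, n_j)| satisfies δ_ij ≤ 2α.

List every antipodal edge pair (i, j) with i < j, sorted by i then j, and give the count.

count = 7; pairs: (0,3), (0,4), (0,5), (1,5), (2,6), (3,6), (4,6)

α = atan 0.3 = 16.70°;  2α = 33.40°
n_0 = (-0.0707, +0.9975)
n_1 = (-0.7231, +0.6908)
n_2 = (-0.9396, -0.3424)
n_3 = (-0.4679, -0.8838)
n_4 = (-0.1263, -0.9920)
n_5 = (+0.5405, -0.8413)
n_6 = (+0.6280, +0.7782)
  (0,1): δ = 137.75°  ·
  (0,2): δ = 74.03°  ·
  (0,3): δ = 31.95°  ✓
  (0,4): δ = 11.31°  ✓
  (0,5): δ = 28.67°  ✓
  (0,6): δ = 137.04°  ·
  (1,2): δ = 116.29°  ·
  (1,3): δ = 74.21°  ·
  (1,4): δ = 53.57°  ·
  (1,5): δ = 13.59°  ✓
  (1,6): δ = 94.79°  ·
  (2,3): δ = 137.92°  ·
  (2,4): δ = 117.28°  ·
  (2,5): δ = 77.30°  ·
  (2,6): δ = 31.07°  ✓
  (3,4): δ = 159.36°  ·
  (3,5): δ = 119.38°  ·
  (3,6): δ = 11.01°  ✓
  (4,5): δ = 140.02°  ·
  (4,6): δ = 31.65°  ✓
  (5,6): δ = 71.62°  ·
antipodal pairs: 7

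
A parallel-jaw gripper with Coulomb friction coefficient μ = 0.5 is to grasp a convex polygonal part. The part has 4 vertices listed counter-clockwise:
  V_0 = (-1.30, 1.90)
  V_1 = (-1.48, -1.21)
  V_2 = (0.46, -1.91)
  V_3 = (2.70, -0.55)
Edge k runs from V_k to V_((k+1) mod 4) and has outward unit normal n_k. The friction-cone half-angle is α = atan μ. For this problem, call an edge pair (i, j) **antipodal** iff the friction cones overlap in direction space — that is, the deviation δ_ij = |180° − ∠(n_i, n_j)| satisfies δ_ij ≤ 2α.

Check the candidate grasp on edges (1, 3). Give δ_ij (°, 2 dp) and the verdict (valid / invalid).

α = atan 0.5 = 26.57°;  2α = 53.13°
edge 1: e_1 = (+1.94, -0.70);  n_1 = (-0.3394, -0.9406)
edge 3: e_3 = (-4.00, +2.45);  n_3 = (+0.5223, +0.8528)
∠(n_1, n_3) = 168.35°
δ = |180° − 168.35°| = 11.65°
11.65° ≤ 2α = 53.13°  →  valid

δ = 11.65°, valid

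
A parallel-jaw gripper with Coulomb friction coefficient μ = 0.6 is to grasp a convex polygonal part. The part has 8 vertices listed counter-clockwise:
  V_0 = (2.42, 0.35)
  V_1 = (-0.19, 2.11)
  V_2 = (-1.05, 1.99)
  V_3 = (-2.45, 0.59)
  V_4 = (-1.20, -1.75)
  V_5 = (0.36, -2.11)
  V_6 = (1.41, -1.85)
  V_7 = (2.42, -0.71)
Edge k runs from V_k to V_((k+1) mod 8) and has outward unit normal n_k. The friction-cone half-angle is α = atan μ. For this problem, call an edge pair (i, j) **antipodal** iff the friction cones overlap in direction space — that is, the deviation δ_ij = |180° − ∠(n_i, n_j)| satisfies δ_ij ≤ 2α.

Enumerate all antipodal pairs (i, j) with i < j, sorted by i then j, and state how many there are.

count = 11; pairs: (0,3), (0,4), (0,5), (1,4), (1,5), (1,6), (2,4), (2,5), (2,6), (2,7), (3,7)

α = atan 0.6 = 30.96°;  2α = 61.93°
n_0 = (+0.5591, +0.8291)
n_1 = (-0.1382, +0.9904)
n_2 = (-0.7071, +0.7071)
n_3 = (-0.8820, -0.4712)
n_4 = (-0.2249, -0.9744)
n_5 = (+0.2404, -0.9707)
n_6 = (+0.7485, -0.6631)
n_7 = (+1.0000, -0.0000)
  (0,1): δ = 138.06°  ·
  (0,2): δ = 101.01°  ·
  (0,3): δ = 27.90°  ✓
  (0,4): δ = 21.00°  ✓
  (0,5): δ = 47.90°  ✓
  (0,6): δ = 82.45°  ·
  (0,7): δ = 123.99°  ·
  (1,2): δ = 142.94°  ·
  (1,3): δ = 69.83°  ·
  (1,4): δ = 20.94°  ✓
  (1,5): δ = 5.96°  ✓
  (1,6): δ = 40.52°  ✓
  (1,7): δ = 82.06°  ·
  (2,3): δ = 106.89°  ·
  (2,4): δ = 57.99°  ✓
  (2,5): δ = 31.09°  ✓
  (2,6): δ = 3.46°  ✓
  (2,7): δ = 45.00°  ✓
  (3,4): δ = 131.11°  ·
  (3,5): δ = 104.20°  ·
  (3,6): δ = 69.65°  ·
  (3,7): δ = 28.11°  ✓
  (4,5): δ = 153.10°  ·
  (4,6): δ = 118.55°  ·
  (4,7): δ = 77.01°  ·
  (5,6): δ = 145.45°  ·
  (5,7): δ = 103.91°  ·
  (6,7): δ = 138.46°  ·
antipodal pairs: 11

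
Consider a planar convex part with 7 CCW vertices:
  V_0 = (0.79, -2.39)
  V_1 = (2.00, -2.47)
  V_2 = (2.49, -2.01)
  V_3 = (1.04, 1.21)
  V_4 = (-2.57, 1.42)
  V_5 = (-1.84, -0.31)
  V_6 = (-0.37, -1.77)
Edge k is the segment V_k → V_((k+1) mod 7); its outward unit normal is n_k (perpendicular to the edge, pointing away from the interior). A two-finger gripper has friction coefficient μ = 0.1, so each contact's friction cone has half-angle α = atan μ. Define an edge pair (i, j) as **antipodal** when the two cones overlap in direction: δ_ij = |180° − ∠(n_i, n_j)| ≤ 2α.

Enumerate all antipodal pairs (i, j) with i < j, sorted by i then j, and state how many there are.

count = 2; pairs: (0,3), (2,4)

α = atan 0.1 = 5.71°;  2α = 11.42°
n_0 = (-0.0660, -0.9978)
n_1 = (+0.6844, -0.7291)
n_2 = (+0.9118, +0.4106)
n_3 = (+0.0581, +0.9983)
n_4 = (-0.9213, -0.3888)
n_5 = (-0.7047, -0.7095)
n_6 = (-0.4714, -0.8819)
  (0,1): δ = 133.03°  ·
  (0,2): δ = 61.97°  ·
  (0,3): δ = 0.45°  ✓
  (0,4): δ = 116.66°  ·
  (0,5): δ = 138.98°  ·
  (0,6): δ = 155.66°  ·
  (1,2): δ = 108.95°  ·
  (1,3): δ = 46.52°  ·
  (1,4): δ = 69.69°  ·
  (1,5): δ = 92.00°  ·
  (1,6): δ = 108.69°  ·
  (2,3): δ = 117.57°  ·
  (2,4): δ = 1.36°  ✓
  (2,5): δ = 20.95°  ·
  (2,6): δ = 37.63°  ·
  (3,4): δ = 63.79°  ·
  (3,5): δ = 41.48°  ·
  (3,6): δ = 24.79°  ·
  (4,5): δ = 157.68°  ·
  (4,6): δ = 141.00°  ·
  (5,6): δ = 163.32°  ·
antipodal pairs: 2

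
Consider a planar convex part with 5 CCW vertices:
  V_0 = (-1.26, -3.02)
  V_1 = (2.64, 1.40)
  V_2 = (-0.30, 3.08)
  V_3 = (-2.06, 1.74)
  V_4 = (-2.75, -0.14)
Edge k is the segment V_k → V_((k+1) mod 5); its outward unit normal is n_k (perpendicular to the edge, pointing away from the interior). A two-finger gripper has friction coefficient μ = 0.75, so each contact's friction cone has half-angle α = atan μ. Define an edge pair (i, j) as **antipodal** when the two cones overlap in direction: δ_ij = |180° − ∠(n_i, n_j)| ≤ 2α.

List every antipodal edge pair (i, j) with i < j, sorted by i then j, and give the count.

α = atan 0.75 = 36.87°;  2α = 73.74°
n_0 = (+0.7498, -0.6616)
n_1 = (+0.4961, +0.8682)
n_2 = (-0.6058, +0.7956)
n_3 = (-0.9388, +0.3445)
n_4 = (-0.8882, -0.4595)
  (0,1): δ = 78.32°  ·
  (0,2): δ = 11.29°  ✓
  (0,3): δ = 21.27°  ✓
  (0,4): δ = 68.78°  ✓
  (1,2): δ = 112.97°  ·
  (1,3): δ = 80.41°  ·
  (1,4): δ = 32.90°  ✓
  (2,3): δ = 147.44°  ·
  (2,4): δ = 99.93°  ·
  (3,4): δ = 132.49°  ·
antipodal pairs: 4

count = 4; pairs: (0,2), (0,3), (0,4), (1,4)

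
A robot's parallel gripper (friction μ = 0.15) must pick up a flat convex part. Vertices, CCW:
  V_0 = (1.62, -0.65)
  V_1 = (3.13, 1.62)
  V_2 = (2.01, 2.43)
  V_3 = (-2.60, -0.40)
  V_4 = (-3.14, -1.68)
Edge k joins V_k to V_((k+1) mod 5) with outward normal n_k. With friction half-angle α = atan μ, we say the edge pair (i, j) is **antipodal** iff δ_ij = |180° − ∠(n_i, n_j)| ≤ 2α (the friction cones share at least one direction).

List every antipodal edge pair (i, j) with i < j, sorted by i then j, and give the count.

count = 1; pairs: (0,3)

α = atan 0.15 = 8.53°;  2α = 17.06°
n_0 = (+0.8326, -0.5539)
n_1 = (+0.5860, +0.8103)
n_2 = (-0.5232, +0.8522)
n_3 = (-0.9214, +0.3887)
n_4 = (+0.2115, -0.9774)
  (0,1): δ = 92.24°  ·
  (0,2): δ = 24.82°  ·
  (0,3): δ = 10.76°  ✓
  (0,4): δ = 135.84°  ·
  (1,2): δ = 112.58°  ·
  (1,3): δ = 77.00°  ·
  (1,4): δ = 48.08°  ·
  (2,3): δ = 144.42°  ·
  (2,4): δ = 19.34°  ·
  (3,4): δ = 54.92°  ·
antipodal pairs: 1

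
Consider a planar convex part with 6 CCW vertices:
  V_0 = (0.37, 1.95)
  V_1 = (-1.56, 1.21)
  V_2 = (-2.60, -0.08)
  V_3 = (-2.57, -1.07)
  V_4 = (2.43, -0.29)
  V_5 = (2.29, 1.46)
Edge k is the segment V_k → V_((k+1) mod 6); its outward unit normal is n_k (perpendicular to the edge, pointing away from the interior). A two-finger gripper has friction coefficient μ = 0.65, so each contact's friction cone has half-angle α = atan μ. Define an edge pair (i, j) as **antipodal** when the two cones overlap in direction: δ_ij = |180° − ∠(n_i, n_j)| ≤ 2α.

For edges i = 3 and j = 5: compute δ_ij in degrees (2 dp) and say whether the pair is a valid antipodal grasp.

δ = 23.18°, valid

α = atan 0.65 = 33.02°;  2α = 66.05°
edge 3: e_3 = (+5.00, +0.78);  n_3 = (+0.1541, -0.9880)
edge 5: e_5 = (-1.92, +0.49);  n_5 = (+0.2473, +0.9689)
∠(n_3, n_5) = 156.82°
δ = |180° − 156.82°| = 23.18°
23.18° ≤ 2α = 66.05°  →  valid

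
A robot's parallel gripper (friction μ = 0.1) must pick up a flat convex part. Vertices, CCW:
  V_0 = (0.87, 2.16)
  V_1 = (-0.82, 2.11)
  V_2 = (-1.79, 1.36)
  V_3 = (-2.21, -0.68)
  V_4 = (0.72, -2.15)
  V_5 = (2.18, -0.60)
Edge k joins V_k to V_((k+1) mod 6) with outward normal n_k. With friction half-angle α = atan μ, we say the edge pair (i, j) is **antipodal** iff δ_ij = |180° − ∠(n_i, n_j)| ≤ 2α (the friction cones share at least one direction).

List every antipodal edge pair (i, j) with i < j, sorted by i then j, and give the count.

count = 1; pairs: (1,4)

α = atan 0.1 = 5.71°;  2α = 11.42°
n_0 = (-0.0296, +0.9996)
n_1 = (-0.6117, +0.7911)
n_2 = (-0.9795, +0.2017)
n_3 = (-0.4484, -0.8938)
n_4 = (+0.7279, -0.6857)
n_5 = (+0.9034, +0.4288)
  (0,1): δ = 143.98°  ·
  (0,2): δ = 103.33°  ·
  (0,3): δ = 28.34°  ·
  (0,4): δ = 45.02°  ·
  (0,5): δ = 113.70°  ·
  (1,2): δ = 139.34°  ·
  (1,3): δ = 64.35°  ·
  (1,4): δ = 9.00°  ✓
  (1,5): δ = 77.68°  ·
  (2,3): δ = 105.01°  ·
  (2,4): δ = 31.65°  ·
  (2,5): δ = 37.02°  ·
  (3,4): δ = 106.64°  ·
  (3,5): δ = 37.97°  ·
  (4,5): δ = 111.32°  ·
antipodal pairs: 1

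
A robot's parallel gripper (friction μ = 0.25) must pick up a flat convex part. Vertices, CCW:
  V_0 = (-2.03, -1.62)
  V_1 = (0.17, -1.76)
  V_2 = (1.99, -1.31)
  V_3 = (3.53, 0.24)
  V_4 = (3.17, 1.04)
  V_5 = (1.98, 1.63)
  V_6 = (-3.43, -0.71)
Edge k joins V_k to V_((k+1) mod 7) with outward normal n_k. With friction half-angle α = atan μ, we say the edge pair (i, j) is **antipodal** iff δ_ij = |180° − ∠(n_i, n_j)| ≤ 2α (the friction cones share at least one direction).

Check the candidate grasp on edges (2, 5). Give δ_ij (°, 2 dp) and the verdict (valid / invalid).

δ = 21.80°, valid

α = atan 0.25 = 14.04°;  2α = 28.07°
edge 2: e_2 = (+1.54, +1.55);  n_2 = (+0.7094, -0.7048)
edge 5: e_5 = (-5.41, -2.34);  n_5 = (-0.3970, +0.9178)
∠(n_2, n_5) = 158.20°
δ = |180° − 158.20°| = 21.80°
21.80° ≤ 2α = 28.07°  →  valid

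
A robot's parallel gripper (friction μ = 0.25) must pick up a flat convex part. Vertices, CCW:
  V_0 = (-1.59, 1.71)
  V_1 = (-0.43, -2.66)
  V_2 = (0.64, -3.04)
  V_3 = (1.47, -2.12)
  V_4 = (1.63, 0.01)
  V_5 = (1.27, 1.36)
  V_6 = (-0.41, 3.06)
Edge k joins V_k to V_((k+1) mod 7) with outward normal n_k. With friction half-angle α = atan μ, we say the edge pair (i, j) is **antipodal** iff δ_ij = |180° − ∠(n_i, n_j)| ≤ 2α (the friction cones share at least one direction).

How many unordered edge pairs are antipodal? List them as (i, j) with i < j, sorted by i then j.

α = atan 0.25 = 14.04°;  2α = 28.07°
n_0 = (-0.9665, -0.2566)
n_1 = (-0.3347, -0.9423)
n_2 = (+0.7425, -0.6699)
n_3 = (+0.9972, -0.0749)
n_4 = (+0.9662, +0.2577)
n_5 = (+0.7113, +0.7029)
n_6 = (-0.7529, +0.6581)
  (0,1): δ = 124.42°  ·
  (0,2): δ = 56.92°  ·
  (0,3): δ = 19.16°  ✓
  (0,4): δ = 0.07°  ✓
  (0,5): δ = 29.79°  ·
  (0,6): δ = 123.98°  ·
  (1,2): δ = 112.50°  ·
  (1,3): δ = 74.74°  ·
  (1,4): δ = 55.52°  ·
  (1,5): δ = 25.79°  ✓
  (1,6): δ = 68.40°  ·
  (2,3): δ = 142.24°  ·
  (2,4): δ = 123.01°  ·
  (2,5): δ = 93.28°  ·
  (2,6): δ = 0.90°  ✓
  (3,4): δ = 160.77°  ·
  (3,5): δ = 131.04°  ·
  (3,6): δ = 36.86°  ·
  (4,5): δ = 150.27°  ·
  (4,6): δ = 56.09°  ·
  (5,6): δ = 85.82°  ·
antipodal pairs: 4

count = 4; pairs: (0,3), (0,4), (1,5), (2,6)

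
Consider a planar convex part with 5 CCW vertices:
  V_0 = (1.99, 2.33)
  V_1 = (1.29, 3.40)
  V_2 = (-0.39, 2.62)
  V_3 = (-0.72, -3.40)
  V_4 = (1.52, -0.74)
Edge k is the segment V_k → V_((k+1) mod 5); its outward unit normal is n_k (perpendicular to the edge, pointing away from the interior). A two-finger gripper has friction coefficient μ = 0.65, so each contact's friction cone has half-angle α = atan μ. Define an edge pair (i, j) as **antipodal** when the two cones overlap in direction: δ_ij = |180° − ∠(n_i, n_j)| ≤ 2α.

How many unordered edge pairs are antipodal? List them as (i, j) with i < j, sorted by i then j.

count = 5; pairs: (0,2), (1,3), (1,4), (2,3), (2,4)

α = atan 0.65 = 33.02°;  2α = 66.05°
n_0 = (+0.8368, +0.5475)
n_1 = (-0.4211, +0.9070)
n_2 = (-0.9985, +0.0547)
n_3 = (+0.7649, -0.6441)
n_4 = (+0.9885, -0.1513)
  (0,1): δ = 98.29°  ·
  (0,2): δ = 36.33°  ✓
  (0,3): δ = 106.71°  ·
  (0,4): δ = 138.10°  ·
  (1,2): δ = 118.04°  ·
  (1,3): δ = 24.99°  ✓
  (1,4): δ = 56.39°  ✓
  (2,3): δ = 36.96°  ✓
  (2,4): δ = 5.57°  ✓
  (3,4): δ = 148.60°  ·
antipodal pairs: 5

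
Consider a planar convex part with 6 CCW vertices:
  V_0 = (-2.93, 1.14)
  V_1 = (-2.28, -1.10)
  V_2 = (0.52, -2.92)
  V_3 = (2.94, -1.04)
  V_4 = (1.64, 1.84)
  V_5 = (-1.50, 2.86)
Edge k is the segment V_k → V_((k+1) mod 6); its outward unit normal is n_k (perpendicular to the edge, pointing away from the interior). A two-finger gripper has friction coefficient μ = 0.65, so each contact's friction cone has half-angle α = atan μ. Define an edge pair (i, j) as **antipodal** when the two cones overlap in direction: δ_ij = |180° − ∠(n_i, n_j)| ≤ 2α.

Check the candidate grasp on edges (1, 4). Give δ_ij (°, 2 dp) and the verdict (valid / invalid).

α = atan 0.65 = 33.02°;  2α = 66.05°
edge 1: e_1 = (+2.80, -1.82);  n_1 = (-0.5450, -0.8384)
edge 4: e_4 = (-3.14, +1.02);  n_4 = (+0.3089, +0.9511)
∠(n_1, n_4) = 164.97°
δ = |180° − 164.97°| = 15.03°
15.03° ≤ 2α = 66.05°  →  valid

δ = 15.03°, valid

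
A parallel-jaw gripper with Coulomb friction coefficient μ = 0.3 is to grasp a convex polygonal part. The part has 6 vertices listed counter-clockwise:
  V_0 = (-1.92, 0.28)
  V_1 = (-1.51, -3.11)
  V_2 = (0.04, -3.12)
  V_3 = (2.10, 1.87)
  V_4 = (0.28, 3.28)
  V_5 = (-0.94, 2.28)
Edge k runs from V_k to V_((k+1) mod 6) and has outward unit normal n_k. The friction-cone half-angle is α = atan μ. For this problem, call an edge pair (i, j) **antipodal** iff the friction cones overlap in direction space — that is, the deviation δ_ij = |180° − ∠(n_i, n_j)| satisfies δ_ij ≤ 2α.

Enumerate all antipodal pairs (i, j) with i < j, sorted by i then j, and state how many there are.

count = 3; pairs: (0,2), (2,4), (2,5)

α = atan 0.3 = 16.70°;  2α = 33.40°
n_0 = (-0.9928, -0.1201)
n_1 = (-0.0065, -1.0000)
n_2 = (+0.9243, -0.3816)
n_3 = (+0.6124, +0.7905)
n_4 = (-0.6339, +0.7734)
n_5 = (-0.8980, +0.4400)
  (0,1): δ = 97.27°  ·
  (0,2): δ = 29.33°  ✓
  (0,3): δ = 45.34°  ·
  (0,4): δ = 122.44°  ·
  (0,5): δ = 147.00°  ·
  (1,2): δ = 112.06°  ·
  (1,3): δ = 37.40°  ·
  (1,4): δ = 39.71°  ·
  (1,5): δ = 64.26°  ·
  (2,3): δ = 105.33°  ·
  (2,4): δ = 28.23°  ✓
  (2,5): δ = 3.67°  ✓
  (3,4): δ = 102.89°  ·
  (3,5): δ = 78.34°  ·
  (4,5): δ = 155.45°  ·
antipodal pairs: 3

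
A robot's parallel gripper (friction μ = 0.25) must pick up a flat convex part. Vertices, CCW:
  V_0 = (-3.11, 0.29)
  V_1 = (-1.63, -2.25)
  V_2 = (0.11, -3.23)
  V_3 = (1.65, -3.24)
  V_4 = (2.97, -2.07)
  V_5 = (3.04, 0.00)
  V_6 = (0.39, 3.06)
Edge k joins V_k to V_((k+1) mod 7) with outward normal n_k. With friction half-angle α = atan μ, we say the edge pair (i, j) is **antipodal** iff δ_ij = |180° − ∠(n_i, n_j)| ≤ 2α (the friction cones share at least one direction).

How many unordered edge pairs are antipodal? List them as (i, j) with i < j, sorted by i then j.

α = atan 0.25 = 14.04°;  2α = 28.07°
n_0 = (-0.8640, -0.5034)
n_1 = (-0.4907, -0.8713)
n_2 = (-0.0065, -1.0000)
n_3 = (+0.6633, -0.7483)
n_4 = (+0.9994, -0.0338)
n_5 = (+0.7559, +0.6546)
n_6 = (-0.6206, +0.7841)
  (0,1): δ = 149.62°  ·
  (0,2): δ = 120.60°  ·
  (0,3): δ = 78.68°  ·
  (0,4): δ = 32.17°  ·
  (0,5): δ = 10.66°  ✓
  (0,6): δ = 98.13°  ·
  (1,2): δ = 150.98°  ·
  (1,3): δ = 109.06°  ·
  (1,4): δ = 62.55°  ·
  (1,5): δ = 19.72°  ✓
  (1,6): δ = 67.75°  ·
  (2,3): δ = 138.08°  ·
  (2,4): δ = 91.56°  ·
  (2,5): δ = 48.73°  ·
  (2,6): δ = 38.73°  ·
  (3,4): δ = 133.49°  ·
  (3,5): δ = 90.66°  ·
  (3,6): δ = 3.19°  ✓
  (4,5): δ = 137.17°  ·
  (4,6): δ = 49.70°  ·
  (5,6): δ = 92.53°  ·
antipodal pairs: 3

count = 3; pairs: (0,5), (1,5), (3,6)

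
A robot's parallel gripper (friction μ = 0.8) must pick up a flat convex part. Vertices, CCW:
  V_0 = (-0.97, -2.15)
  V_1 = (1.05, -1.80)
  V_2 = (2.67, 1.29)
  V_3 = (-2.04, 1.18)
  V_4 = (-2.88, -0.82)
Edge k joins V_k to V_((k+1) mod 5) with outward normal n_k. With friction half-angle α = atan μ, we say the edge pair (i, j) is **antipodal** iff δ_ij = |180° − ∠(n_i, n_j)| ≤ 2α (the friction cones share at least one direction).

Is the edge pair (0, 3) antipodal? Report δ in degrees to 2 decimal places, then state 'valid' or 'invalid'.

α = atan 0.8 = 38.66°;  2α = 77.32°
edge 0: e_0 = (+2.02, +0.35);  n_0 = (+0.1707, -0.9853)
edge 3: e_3 = (-0.84, -2.00);  n_3 = (-0.9220, +0.3872)
∠(n_0, n_3) = 122.61°
δ = |180° − 122.61°| = 57.39°
57.39° ≤ 2α = 77.32°  →  valid

δ = 57.39°, valid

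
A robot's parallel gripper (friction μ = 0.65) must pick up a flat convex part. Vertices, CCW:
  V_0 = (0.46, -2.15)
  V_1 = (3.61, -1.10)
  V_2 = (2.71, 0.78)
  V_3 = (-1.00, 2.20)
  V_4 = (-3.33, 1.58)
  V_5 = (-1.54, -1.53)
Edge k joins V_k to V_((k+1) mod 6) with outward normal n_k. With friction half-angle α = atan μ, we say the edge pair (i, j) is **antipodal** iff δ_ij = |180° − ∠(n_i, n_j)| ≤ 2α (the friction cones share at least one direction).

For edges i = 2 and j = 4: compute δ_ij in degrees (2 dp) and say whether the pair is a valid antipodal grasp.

α = atan 0.65 = 33.02°;  2α = 66.05°
edge 2: e_2 = (-3.71, +1.42);  n_2 = (+0.3575, +0.9339)
edge 4: e_4 = (+1.79, -3.11);  n_4 = (-0.8667, -0.4988)
∠(n_2, n_4) = 140.87°
δ = |180° − 140.87°| = 39.13°
39.13° ≤ 2α = 66.05°  →  valid

δ = 39.13°, valid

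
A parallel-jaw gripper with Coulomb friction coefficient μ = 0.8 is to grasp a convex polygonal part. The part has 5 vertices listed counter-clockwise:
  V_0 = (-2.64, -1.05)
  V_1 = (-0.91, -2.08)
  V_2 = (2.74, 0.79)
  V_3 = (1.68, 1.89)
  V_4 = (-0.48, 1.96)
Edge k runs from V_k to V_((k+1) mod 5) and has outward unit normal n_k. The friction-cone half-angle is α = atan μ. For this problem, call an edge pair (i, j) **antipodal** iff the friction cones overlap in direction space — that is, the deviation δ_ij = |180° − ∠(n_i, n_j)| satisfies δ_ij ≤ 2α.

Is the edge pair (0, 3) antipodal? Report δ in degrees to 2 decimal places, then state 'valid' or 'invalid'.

α = atan 0.8 = 38.66°;  2α = 77.32°
edge 0: e_0 = (+1.73, -1.03);  n_0 = (-0.5116, -0.8592)
edge 3: e_3 = (-2.16, +0.07);  n_3 = (+0.0324, +0.9995)
∠(n_0, n_3) = 151.09°
δ = |180° − 151.09°| = 28.91°
28.91° ≤ 2α = 77.32°  →  valid

δ = 28.91°, valid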